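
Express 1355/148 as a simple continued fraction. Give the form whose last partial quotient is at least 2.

1355 = 9·148 + 23
148 = 6·23 + 10
23 = 2·10 + 3
10 = 3·3 + 1
3 = 3·1 + 0  (stop)
So 1355/148 = [9; 6, 2, 3, 3].

[9; 6, 2, 3, 3]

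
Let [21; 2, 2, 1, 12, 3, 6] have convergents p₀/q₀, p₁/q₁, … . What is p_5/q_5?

5871/274

Using pₖ = aₖpₖ₋₁ + pₖ₋₂, qₖ = aₖqₖ₋₁ + qₖ₋₂ (with p₋₁=1, p₋₂=0, q₋₁=0, q₋₂=1):
  k=0: a=21, p=21, q=1
  k=1: a=2, p=43, q=2
  k=2: a=2, p=107, q=5
  k=3: a=1, p=150, q=7
  k=4: a=12, p=1907, q=89
  k=5: a=3, p=5871, q=274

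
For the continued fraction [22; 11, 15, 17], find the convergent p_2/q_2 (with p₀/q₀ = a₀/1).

Using pₖ = aₖpₖ₋₁ + pₖ₋₂, qₖ = aₖqₖ₋₁ + qₖ₋₂ (with p₋₁=1, p₋₂=0, q₋₁=0, q₋₂=1):
  k=0: a=22, p=22, q=1
  k=1: a=11, p=243, q=11
  k=2: a=15, p=3667, q=166

3667/166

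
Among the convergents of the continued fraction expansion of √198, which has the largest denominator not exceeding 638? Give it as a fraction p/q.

√198 = [14; 14, 28, …] (period length 2).
Convergents:
  p_0/q_0 = 14/1
  p_1/q_1 = 197/14
  p_2/q_2 = 5530/393
  p_3/q_3 = 77617/5516
q_2 = 393 ≤ 638 < 5516 = q_3, so the answer is 5530/393.

5530/393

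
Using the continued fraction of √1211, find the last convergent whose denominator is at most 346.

√1211 = [34; 1, 3, 1, 68, …] (period length 4).
Convergents:
  p_0/q_0 = 34/1
  p_1/q_1 = 35/1
  p_2/q_2 = 139/4
  p_3/q_3 = 174/5
  p_4/q_4 = 11971/344
  p_5/q_5 = 12145/349
q_4 = 344 ≤ 346 < 349 = q_5, so the answer is 11971/344.

11971/344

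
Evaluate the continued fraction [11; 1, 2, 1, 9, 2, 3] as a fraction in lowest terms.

3347/285

Fold from the inside: start with 3/1.
  2 + 1/3 = 7/3
  9 + 3/7 = 66/7
  1 + 7/66 = 73/66
  2 + 66/73 = 212/73
  1 + 73/212 = 285/212
  11 + 212/285 = 3347/285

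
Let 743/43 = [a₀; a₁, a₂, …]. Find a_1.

3

743 = 17·43 + 12   →  a_0 = 17
43 = 3·12 + 7   →  a_1 = 3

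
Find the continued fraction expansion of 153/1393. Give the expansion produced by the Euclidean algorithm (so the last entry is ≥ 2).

[0; 9, 9, 1, 1, 3, 2]

153 = 0·1393 + 153
1393 = 9·153 + 16
153 = 9·16 + 9
16 = 1·9 + 7
9 = 1·7 + 2
7 = 3·2 + 1
2 = 2·1 + 0  (stop)
So 153/1393 = [0; 9, 9, 1, 1, 3, 2].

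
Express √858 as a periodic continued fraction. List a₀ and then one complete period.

a₀ = ⌊√858⌋ = 29.
With m₀=0, d₀=1 and mₖ₊₁ = dₖaₖ − mₖ, dₖ₊₁ = (n − mₖ₊₁²)/dₖ, aₖ₊₁ = ⌊(a₀+mₖ₊₁)/dₖ₊₁⌋:
  k=1: m=29, d=17, a=3
  k=2: m=22, d=22, a=2
  k=3: m=22, d=17, a=3
  k=4: m=29, d=1, a=58
d=1 and a=2a₀=58 at k=4, so the next step gives (m, d) = (29, 17) again — its k=1 value — and the period has length 4.

[29; 3, 2, 3, 58]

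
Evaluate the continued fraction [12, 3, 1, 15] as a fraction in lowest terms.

772/63

Using pₖ = aₖpₖ₋₁ + pₖ₋₂ and qₖ = aₖqₖ₋₁ + qₖ₋₂:
  k=0: a=12, p=12, q=1
  k=1: a=3, p=37, q=3
  k=2: a=1, p=49, q=4
  k=3: a=15, p=772, q=63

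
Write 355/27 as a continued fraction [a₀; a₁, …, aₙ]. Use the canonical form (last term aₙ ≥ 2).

[13; 6, 1, 3]

355 = 13·27 + 4
27 = 6·4 + 3
4 = 1·3 + 1
3 = 3·1 + 0  (stop)
So 355/27 = [13; 6, 1, 3].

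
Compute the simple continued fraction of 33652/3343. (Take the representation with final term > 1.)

33652 = 10×3343 + 222
3343 = 15×222 + 13
222 = 17×13 + 1
13 = 13×1 + 0  (stop)
So 33652/3343 = [10; 15, 17, 13].

[10; 15, 17, 13]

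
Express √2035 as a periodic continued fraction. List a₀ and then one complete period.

a₀ = ⌊√2035⌋ = 45.
With m₀=0, d₀=1 and mₖ₊₁ = dₖaₖ − mₖ, dₖ₊₁ = (n − mₖ₊₁²)/dₖ, aₖ₊₁ = ⌊(a₀+mₖ₊₁)/dₖ₊₁⌋:
  k=1: m=45, d=10, a=9
  k=2: m=45, d=1, a=90
d=1 and a=2a₀=90 at k=2, so the next step gives (m, d) = (45, 10) again — its k=1 value — and the period has length 2.

[45; 9, 90]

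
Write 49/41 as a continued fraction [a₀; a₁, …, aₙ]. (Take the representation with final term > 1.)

49 = 1·41 + 8
41 = 5·8 + 1
8 = 8·1 + 0  (stop)
So 49/41 = [1; 5, 8].

[1; 5, 8]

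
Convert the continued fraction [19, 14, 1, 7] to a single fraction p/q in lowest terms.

2269/119

Using pₖ = aₖpₖ₋₁ + pₖ₋₂ and qₖ = aₖqₖ₋₁ + qₖ₋₂:
  k=0: a=19, p=19, q=1
  k=1: a=14, p=267, q=14
  k=2: a=1, p=286, q=15
  k=3: a=7, p=2269, q=119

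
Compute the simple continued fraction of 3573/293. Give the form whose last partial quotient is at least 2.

3573 = 12×293 + 57
293 = 5×57 + 8
57 = 7×8 + 1
8 = 8×1 + 0  (stop)
So 3573/293 = [12; 5, 7, 8].

[12; 5, 7, 8]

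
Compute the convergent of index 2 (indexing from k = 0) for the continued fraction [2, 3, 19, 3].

Using pₖ = aₖpₖ₋₁ + pₖ₋₂, qₖ = aₖqₖ₋₁ + qₖ₋₂ (with p₋₁=1, p₋₂=0, q₋₁=0, q₋₂=1):
  k=0: a=2, p=2, q=1
  k=1: a=3, p=7, q=3
  k=2: a=19, p=135, q=58

135/58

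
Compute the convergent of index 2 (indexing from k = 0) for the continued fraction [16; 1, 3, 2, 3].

Using pₖ = aₖpₖ₋₁ + pₖ₋₂, qₖ = aₖqₖ₋₁ + qₖ₋₂ (with p₋₁=1, p₋₂=0, q₋₁=0, q₋₂=1):
  k=0: a=16, p=16, q=1
  k=1: a=1, p=17, q=1
  k=2: a=3, p=67, q=4

67/4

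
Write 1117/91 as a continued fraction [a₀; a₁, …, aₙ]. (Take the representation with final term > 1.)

1117 = 12×91 + 25
91 = 3×25 + 16
25 = 1×16 + 9
16 = 1×9 + 7
9 = 1×7 + 2
7 = 3×2 + 1
2 = 2×1 + 0  (stop)
So 1117/91 = [12; 3, 1, 1, 1, 3, 2].

[12; 3, 1, 1, 1, 3, 2]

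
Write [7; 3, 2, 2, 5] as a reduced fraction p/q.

Fold from the inside: start with 5/1.
  2 + 1/5 = 11/5
  2 + 5/11 = 27/11
  3 + 11/27 = 92/27
  7 + 27/92 = 671/92

671/92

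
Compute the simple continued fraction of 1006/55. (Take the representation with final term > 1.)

[18; 3, 2, 3, 2]

1006 = 18*55 + 16
55 = 3*16 + 7
16 = 2*7 + 2
7 = 3*2 + 1
2 = 2*1 + 0  (stop)
So 1006/55 = [18; 3, 2, 3, 2].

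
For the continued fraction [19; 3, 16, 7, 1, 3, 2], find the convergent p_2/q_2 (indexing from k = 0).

947/49

Using pₖ = aₖpₖ₋₁ + pₖ₋₂, qₖ = aₖqₖ₋₁ + qₖ₋₂ (with p₋₁=1, p₋₂=0, q₋₁=0, q₋₂=1):
  k=0: a=19, p=19, q=1
  k=1: a=3, p=58, q=3
  k=2: a=16, p=947, q=49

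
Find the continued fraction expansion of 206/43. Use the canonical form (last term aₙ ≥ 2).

206 = 4×43 + 34
43 = 1×34 + 9
34 = 3×9 + 7
9 = 1×7 + 2
7 = 3×2 + 1
2 = 2×1 + 0  (stop)
So 206/43 = [4; 1, 3, 1, 3, 2].

[4; 1, 3, 1, 3, 2]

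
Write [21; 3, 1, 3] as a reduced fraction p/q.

Fold from the inside: start with 3/1.
  1 + 1/3 = 4/3
  3 + 3/4 = 15/4
  21 + 4/15 = 319/15

319/15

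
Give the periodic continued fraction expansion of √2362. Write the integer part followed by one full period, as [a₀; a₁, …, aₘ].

a₀ = ⌊√2362⌋ = 48.
With m₀=0, d₀=1 and mₖ₊₁ = dₖaₖ − mₖ, dₖ₊₁ = (n − mₖ₊₁²)/dₖ, aₖ₊₁ = ⌊(a₀+mₖ₊₁)/dₖ₊₁⌋:
  k=1: m=48, d=58, a=1
  k=2: m=10, d=39, a=1
  k=3: m=29, d=39, a=1
  k=4: m=10, d=58, a=1
  k=5: m=48, d=1, a=96
d=1 and a=2a₀=96 at k=5, so the next step gives (m, d) = (48, 58) again — its k=1 value — and the period has length 5.

[48; 1, 1, 1, 1, 96]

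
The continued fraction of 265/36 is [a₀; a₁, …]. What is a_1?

265 = 7·36 + 13   →  a_0 = 7
36 = 2·13 + 10   →  a_1 = 2

2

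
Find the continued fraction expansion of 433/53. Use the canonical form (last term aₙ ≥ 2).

433 = 8·53 + 9
53 = 5·9 + 8
9 = 1·8 + 1
8 = 8·1 + 0  (stop)
So 433/53 = [8; 5, 1, 8].

[8; 5, 1, 8]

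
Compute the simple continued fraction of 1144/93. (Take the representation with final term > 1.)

[12; 3, 3, 9]

1144 = 12×93 + 28
93 = 3×28 + 9
28 = 3×9 + 1
9 = 9×1 + 0  (stop)
So 1144/93 = [12; 3, 3, 9].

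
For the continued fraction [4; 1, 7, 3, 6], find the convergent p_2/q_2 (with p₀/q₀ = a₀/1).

39/8

Using pₖ = aₖpₖ₋₁ + pₖ₋₂, qₖ = aₖqₖ₋₁ + qₖ₋₂ (with p₋₁=1, p₋₂=0, q₋₁=0, q₋₂=1):
  k=0: a=4, p=4, q=1
  k=1: a=1, p=5, q=1
  k=2: a=7, p=39, q=8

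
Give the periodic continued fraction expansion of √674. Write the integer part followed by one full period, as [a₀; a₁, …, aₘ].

a₀ = ⌊√674⌋ = 25.
With m₀=0, d₀=1 and mₖ₊₁ = dₖaₖ − mₖ, dₖ₊₁ = (n − mₖ₊₁²)/dₖ, aₖ₊₁ = ⌊(a₀+mₖ₊₁)/dₖ₊₁⌋:
  k=1: m=25, d=49, a=1
  k=2: m=24, d=2, a=24
  k=3: m=24, d=49, a=1
  k=4: m=25, d=1, a=50
d=1 and a=2a₀=50 at k=4, so the next step gives (m, d) = (25, 49) again — its k=1 value — and the period has length 4.

[25; 1, 24, 1, 50]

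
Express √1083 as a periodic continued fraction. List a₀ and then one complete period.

[32; 1, 9, 1, 64]

a₀ = ⌊√1083⌋ = 32.
With m₀=0, d₀=1 and mₖ₊₁ = dₖaₖ − mₖ, dₖ₊₁ = (n − mₖ₊₁²)/dₖ, aₖ₊₁ = ⌊(a₀+mₖ₊₁)/dₖ₊₁⌋:
  k=1: m=32, d=59, a=1
  k=2: m=27, d=6, a=9
  k=3: m=27, d=59, a=1
  k=4: m=32, d=1, a=64
d=1 and a=2a₀=64 at k=4, so the next step gives (m, d) = (32, 59) again — its k=1 value — and the period has length 4.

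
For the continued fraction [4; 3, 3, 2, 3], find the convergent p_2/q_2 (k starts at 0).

Using pₖ = aₖpₖ₋₁ + pₖ₋₂, qₖ = aₖqₖ₋₁ + qₖ₋₂ (with p₋₁=1, p₋₂=0, q₋₁=0, q₋₂=1):
  k=0: a=4, p=4, q=1
  k=1: a=3, p=13, q=3
  k=2: a=3, p=43, q=10

43/10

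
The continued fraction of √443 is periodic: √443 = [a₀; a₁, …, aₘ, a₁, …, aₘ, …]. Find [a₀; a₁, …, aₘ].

[21; 21, 42]

a₀ = ⌊√443⌋ = 21.
With m₀=0, d₀=1 and mₖ₊₁ = dₖaₖ − mₖ, dₖ₊₁ = (n − mₖ₊₁²)/dₖ, aₖ₊₁ = ⌊(a₀+mₖ₊₁)/dₖ₊₁⌋:
  k=1: m=21, d=2, a=21
  k=2: m=21, d=1, a=42
d=1 and a=2a₀=42 at k=2, so the next step gives (m, d) = (21, 2) again — its k=1 value — and the period has length 2.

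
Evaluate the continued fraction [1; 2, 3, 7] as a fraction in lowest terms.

73/51

Using pₖ = aₖpₖ₋₁ + pₖ₋₂ and qₖ = aₖqₖ₋₁ + qₖ₋₂:
  k=0: a=1, p=1, q=1
  k=1: a=2, p=3, q=2
  k=2: a=3, p=10, q=7
  k=3: a=7, p=73, q=51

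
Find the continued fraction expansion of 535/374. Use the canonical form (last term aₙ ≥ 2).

[1; 2, 3, 10, 2, 2]

535 = 1·374 + 161
374 = 2·161 + 52
161 = 3·52 + 5
52 = 10·5 + 2
5 = 2·2 + 1
2 = 2·1 + 0  (stop)
So 535/374 = [1; 2, 3, 10, 2, 2].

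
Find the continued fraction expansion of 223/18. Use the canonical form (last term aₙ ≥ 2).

223 = 12×18 + 7
18 = 2×7 + 4
7 = 1×4 + 3
4 = 1×3 + 1
3 = 3×1 + 0  (stop)
So 223/18 = [12; 2, 1, 1, 3].

[12; 2, 1, 1, 3]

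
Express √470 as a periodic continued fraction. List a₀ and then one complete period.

[21; 1, 2, 8, 2, 1, 42]

a₀ = ⌊√470⌋ = 21.
With m₀=0, d₀=1 and mₖ₊₁ = dₖaₖ − mₖ, dₖ₊₁ = (n − mₖ₊₁²)/dₖ, aₖ₊₁ = ⌊(a₀+mₖ₊₁)/dₖ₊₁⌋:
  k=1: m=21, d=29, a=1
  k=2: m=8, d=14, a=2
  k=3: m=20, d=5, a=8
  k=4: m=20, d=14, a=2
  k=5: m=8, d=29, a=1
  k=6: m=21, d=1, a=42
d=1 and a=2a₀=42 at k=6, so the next step gives (m, d) = (21, 29) again — its k=1 value — and the period has length 6.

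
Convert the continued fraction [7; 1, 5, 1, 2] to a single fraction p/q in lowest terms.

Fold from the inside: start with 2/1.
  1 + 1/2 = 3/2
  5 + 2/3 = 17/3
  1 + 3/17 = 20/17
  7 + 17/20 = 157/20

157/20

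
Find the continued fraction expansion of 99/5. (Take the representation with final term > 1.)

[19; 1, 4]

99 = 19×5 + 4
5 = 1×4 + 1
4 = 4×1 + 0  (stop)
So 99/5 = [19; 1, 4].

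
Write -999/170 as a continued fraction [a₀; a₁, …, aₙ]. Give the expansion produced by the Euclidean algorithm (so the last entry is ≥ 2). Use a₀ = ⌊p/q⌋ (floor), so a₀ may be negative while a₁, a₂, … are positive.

-999 = -6*170 + 21
170 = 8*21 + 2
21 = 10*2 + 1
2 = 2*1 + 0  (stop)
So -999/170 = [-6; 8, 10, 2].

[-6; 8, 10, 2]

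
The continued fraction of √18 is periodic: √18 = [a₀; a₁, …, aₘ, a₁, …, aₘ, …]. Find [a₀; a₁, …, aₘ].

a₀ = ⌊√18⌋ = 4.
With m₀=0, d₀=1 and mₖ₊₁ = dₖaₖ − mₖ, dₖ₊₁ = (n − mₖ₊₁²)/dₖ, aₖ₊₁ = ⌊(a₀+mₖ₊₁)/dₖ₊₁⌋:
  k=1: m=4, d=2, a=4
  k=2: m=4, d=1, a=8
d=1 and a=2a₀=8 at k=2, so the next step gives (m, d) = (4, 2) again — its k=1 value — and the period has length 2.

[4; 4, 8]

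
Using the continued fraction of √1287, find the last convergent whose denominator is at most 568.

√1287 = [35; 1, 6, 1, 70, …] (period length 4).
Convergents:
  p_0/q_0 = 35/1
  p_1/q_1 = 36/1
  p_2/q_2 = 251/7
  p_3/q_3 = 287/8
  p_4/q_4 = 20341/567
  p_5/q_5 = 20628/575
q_4 = 567 ≤ 568 < 575 = q_5, so the answer is 20341/567.

20341/567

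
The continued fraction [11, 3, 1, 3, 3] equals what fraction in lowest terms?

Using pₖ = aₖpₖ₋₁ + pₖ₋₂ and qₖ = aₖqₖ₋₁ + qₖ₋₂:
  k=0: a=11, p=11, q=1
  k=1: a=3, p=34, q=3
  k=2: a=1, p=45, q=4
  k=3: a=3, p=169, q=15
  k=4: a=3, p=552, q=49

552/49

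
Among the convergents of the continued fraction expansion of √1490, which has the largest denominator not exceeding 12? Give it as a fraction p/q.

193/5

√1490 = [38; 1, 1, 1, 1, 76, …] (period length 5).
Convergents:
  p_0/q_0 = 38/1
  p_1/q_1 = 39/1
  p_2/q_2 = 77/2
  p_3/q_3 = 116/3
  p_4/q_4 = 193/5
  p_5/q_5 = 14784/383
q_4 = 5 ≤ 12 < 383 = q_5, so the answer is 193/5.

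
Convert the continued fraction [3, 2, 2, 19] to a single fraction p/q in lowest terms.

330/97

Using pₖ = aₖpₖ₋₁ + pₖ₋₂ and qₖ = aₖqₖ₋₁ + qₖ₋₂:
  k=0: a=3, p=3, q=1
  k=1: a=2, p=7, q=2
  k=2: a=2, p=17, q=5
  k=3: a=19, p=330, q=97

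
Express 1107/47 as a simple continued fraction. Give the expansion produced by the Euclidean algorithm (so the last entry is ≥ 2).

1107 = 23*47 + 26
47 = 1*26 + 21
26 = 1*21 + 5
21 = 4*5 + 1
5 = 5*1 + 0  (stop)
So 1107/47 = [23; 1, 1, 4, 5].

[23; 1, 1, 4, 5]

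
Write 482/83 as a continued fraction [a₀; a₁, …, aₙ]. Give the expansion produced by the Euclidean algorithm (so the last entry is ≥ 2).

[5; 1, 4, 5, 3]

482 = 5×83 + 67
83 = 1×67 + 16
67 = 4×16 + 3
16 = 5×3 + 1
3 = 3×1 + 0  (stop)
So 482/83 = [5; 1, 4, 5, 3].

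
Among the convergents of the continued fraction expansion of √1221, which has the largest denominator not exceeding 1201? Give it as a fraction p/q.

√1221 = [34; 1, 16, 2, 16, 1, 68, …] (period length 6).
Convergents:
  p_0/q_0 = 34/1
  p_1/q_1 = 35/1
  p_2/q_2 = 594/17
  p_3/q_3 = 1223/35
  p_4/q_4 = 20162/577
  p_5/q_5 = 21385/612
  p_6/q_6 = 1474342/42193
q_5 = 612 ≤ 1201 < 42193 = q_6, so the answer is 21385/612.

21385/612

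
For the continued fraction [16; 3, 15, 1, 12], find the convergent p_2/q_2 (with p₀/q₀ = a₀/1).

751/46

Using pₖ = aₖpₖ₋₁ + pₖ₋₂, qₖ = aₖqₖ₋₁ + qₖ₋₂ (with p₋₁=1, p₋₂=0, q₋₁=0, q₋₂=1):
  k=0: a=16, p=16, q=1
  k=1: a=3, p=49, q=3
  k=2: a=15, p=751, q=46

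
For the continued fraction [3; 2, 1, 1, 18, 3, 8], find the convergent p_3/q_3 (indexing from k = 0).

17/5

Using pₖ = aₖpₖ₋₁ + pₖ₋₂, qₖ = aₖqₖ₋₁ + qₖ₋₂ (with p₋₁=1, p₋₂=0, q₋₁=0, q₋₂=1):
  k=0: a=3, p=3, q=1
  k=1: a=2, p=7, q=2
  k=2: a=1, p=10, q=3
  k=3: a=1, p=17, q=5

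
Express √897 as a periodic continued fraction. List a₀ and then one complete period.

a₀ = ⌊√897⌋ = 29.
With m₀=0, d₀=1 and mₖ₊₁ = dₖaₖ − mₖ, dₖ₊₁ = (n − mₖ₊₁²)/dₖ, aₖ₊₁ = ⌊(a₀+mₖ₊₁)/dₖ₊₁⌋:
  k=1: m=29, d=56, a=1
  k=2: m=27, d=3, a=18
  k=3: m=27, d=56, a=1
  k=4: m=29, d=1, a=58
d=1 and a=2a₀=58 at k=4, so the next step gives (m, d) = (29, 56) again — its k=1 value — and the period has length 4.

[29; 1, 18, 1, 58]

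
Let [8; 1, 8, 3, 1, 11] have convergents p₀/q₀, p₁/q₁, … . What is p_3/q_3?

Using pₖ = aₖpₖ₋₁ + pₖ₋₂, qₖ = aₖqₖ₋₁ + qₖ₋₂ (with p₋₁=1, p₋₂=0, q₋₁=0, q₋₂=1):
  k=0: a=8, p=8, q=1
  k=1: a=1, p=9, q=1
  k=2: a=8, p=80, q=9
  k=3: a=3, p=249, q=28

249/28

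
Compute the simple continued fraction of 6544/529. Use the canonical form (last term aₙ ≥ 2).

6544 = 12×529 + 196
529 = 2×196 + 137
196 = 1×137 + 59
137 = 2×59 + 19
59 = 3×19 + 2
19 = 9×2 + 1
2 = 2×1 + 0  (stop)
So 6544/529 = [12; 2, 1, 2, 3, 9, 2].

[12; 2, 1, 2, 3, 9, 2]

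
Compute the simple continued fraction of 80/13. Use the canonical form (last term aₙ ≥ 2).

80 = 6×13 + 2
13 = 6×2 + 1
2 = 2×1 + 0  (stop)
So 80/13 = [6; 6, 2].

[6; 6, 2]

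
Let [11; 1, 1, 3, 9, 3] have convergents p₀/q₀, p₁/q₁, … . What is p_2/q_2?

23/2

Using pₖ = aₖpₖ₋₁ + pₖ₋₂, qₖ = aₖqₖ₋₁ + qₖ₋₂ (with p₋₁=1, p₋₂=0, q₋₁=0, q₋₂=1):
  k=0: a=11, p=11, q=1
  k=1: a=1, p=12, q=1
  k=2: a=1, p=23, q=2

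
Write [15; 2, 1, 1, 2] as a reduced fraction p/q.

200/13

Fold from the inside: start with 2/1.
  1 + 1/2 = 3/2
  1 + 2/3 = 5/3
  2 + 3/5 = 13/5
  15 + 5/13 = 200/13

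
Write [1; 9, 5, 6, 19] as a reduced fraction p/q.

6055/5461

Using pₖ = aₖpₖ₋₁ + pₖ₋₂ and qₖ = aₖqₖ₋₁ + qₖ₋₂:
  k=0: a=1, p=1, q=1
  k=1: a=9, p=10, q=9
  k=2: a=5, p=51, q=46
  k=3: a=6, p=316, q=285
  k=4: a=19, p=6055, q=5461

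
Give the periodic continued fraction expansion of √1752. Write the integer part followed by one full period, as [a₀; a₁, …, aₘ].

a₀ = ⌊√1752⌋ = 41.
With m₀=0, d₀=1 and mₖ₊₁ = dₖaₖ − mₖ, dₖ₊₁ = (n − mₖ₊₁²)/dₖ, aₖ₊₁ = ⌊(a₀+mₖ₊₁)/dₖ₊₁⌋:
  k=1: m=41, d=71, a=1
  k=2: m=30, d=12, a=5
  k=3: m=30, d=71, a=1
  k=4: m=41, d=1, a=82
d=1 and a=2a₀=82 at k=4, so the next step gives (m, d) = (41, 71) again — its k=1 value — and the period has length 4.

[41; 1, 5, 1, 82]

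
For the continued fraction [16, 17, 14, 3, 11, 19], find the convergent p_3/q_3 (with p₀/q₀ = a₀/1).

Using pₖ = aₖpₖ₋₁ + pₖ₋₂, qₖ = aₖqₖ₋₁ + qₖ₋₂ (with p₋₁=1, p₋₂=0, q₋₁=0, q₋₂=1):
  k=0: a=16, p=16, q=1
  k=1: a=17, p=273, q=17
  k=2: a=14, p=3838, q=239
  k=3: a=3, p=11787, q=734

11787/734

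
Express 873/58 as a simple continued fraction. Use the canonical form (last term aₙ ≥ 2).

873 = 15·58 + 3
58 = 19·3 + 1
3 = 3·1 + 0  (stop)
So 873/58 = [15; 19, 3].

[15; 19, 3]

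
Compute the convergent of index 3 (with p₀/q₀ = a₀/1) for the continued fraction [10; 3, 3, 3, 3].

340/33

Using pₖ = aₖpₖ₋₁ + pₖ₋₂, qₖ = aₖqₖ₋₁ + qₖ₋₂ (with p₋₁=1, p₋₂=0, q₋₁=0, q₋₂=1):
  k=0: a=10, p=10, q=1
  k=1: a=3, p=31, q=3
  k=2: a=3, p=103, q=10
  k=3: a=3, p=340, q=33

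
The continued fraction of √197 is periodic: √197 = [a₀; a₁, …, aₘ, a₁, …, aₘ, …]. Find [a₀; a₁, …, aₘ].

a₀ = ⌊√197⌋ = 14.
With m₀=0, d₀=1 and mₖ₊₁ = dₖaₖ − mₖ, dₖ₊₁ = (n − mₖ₊₁²)/dₖ, aₖ₊₁ = ⌊(a₀+mₖ₊₁)/dₖ₊₁⌋:
  k=1: m=14, d=1, a=28
d=1 and a=2a₀=28 at k=1, so the next step gives (m, d) = (14, 1) again — its k=1 value — and the period has length 1.

[14; 28]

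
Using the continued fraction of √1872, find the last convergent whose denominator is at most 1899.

√1872 = [43; 3, 1, 3, 86, …] (period length 4).
Convergents:
  p_0/q_0 = 43/1
  p_1/q_1 = 130/3
  p_2/q_2 = 173/4
  p_3/q_3 = 649/15
  p_4/q_4 = 55987/1294
  p_5/q_5 = 168610/3897
q_4 = 1294 ≤ 1899 < 3897 = q_5, so the answer is 55987/1294.

55987/1294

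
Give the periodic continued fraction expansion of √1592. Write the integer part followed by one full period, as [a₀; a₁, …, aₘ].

[39; 1, 8, 1, 78]

a₀ = ⌊√1592⌋ = 39.
With m₀=0, d₀=1 and mₖ₊₁ = dₖaₖ − mₖ, dₖ₊₁ = (n − mₖ₊₁²)/dₖ, aₖ₊₁ = ⌊(a₀+mₖ₊₁)/dₖ₊₁⌋:
  k=1: m=39, d=71, a=1
  k=2: m=32, d=8, a=8
  k=3: m=32, d=71, a=1
  k=4: m=39, d=1, a=78
d=1 and a=2a₀=78 at k=4, so the next step gives (m, d) = (39, 71) again — its k=1 value — and the period has length 4.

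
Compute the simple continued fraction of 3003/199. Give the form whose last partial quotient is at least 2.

[15; 11, 18]

3003 = 15*199 + 18
199 = 11*18 + 1
18 = 18*1 + 0  (stop)
So 3003/199 = [15; 11, 18].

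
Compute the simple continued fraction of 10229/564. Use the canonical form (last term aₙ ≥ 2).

[18; 7, 3, 12, 2]

10229 = 18·564 + 77
564 = 7·77 + 25
77 = 3·25 + 2
25 = 12·2 + 1
2 = 2·1 + 0  (stop)
So 10229/564 = [18; 7, 3, 12, 2].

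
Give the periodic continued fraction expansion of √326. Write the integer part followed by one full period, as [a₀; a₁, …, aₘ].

[18; 18, 36]

a₀ = ⌊√326⌋ = 18.
With m₀=0, d₀=1 and mₖ₊₁ = dₖaₖ − mₖ, dₖ₊₁ = (n − mₖ₊₁²)/dₖ, aₖ₊₁ = ⌊(a₀+mₖ₊₁)/dₖ₊₁⌋:
  k=1: m=18, d=2, a=18
  k=2: m=18, d=1, a=36
d=1 and a=2a₀=36 at k=2, so the next step gives (m, d) = (18, 2) again — its k=1 value — and the period has length 2.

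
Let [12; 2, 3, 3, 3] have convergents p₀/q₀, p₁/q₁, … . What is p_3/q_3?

Using pₖ = aₖpₖ₋₁ + pₖ₋₂, qₖ = aₖqₖ₋₁ + qₖ₋₂ (with p₋₁=1, p₋₂=0, q₋₁=0, q₋₂=1):
  k=0: a=12, p=12, q=1
  k=1: a=2, p=25, q=2
  k=2: a=3, p=87, q=7
  k=3: a=3, p=286, q=23

286/23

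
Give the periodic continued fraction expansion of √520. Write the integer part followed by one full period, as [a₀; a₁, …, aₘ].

a₀ = ⌊√520⌋ = 22.
With m₀=0, d₀=1 and mₖ₊₁ = dₖaₖ − mₖ, dₖ₊₁ = (n − mₖ₊₁²)/dₖ, aₖ₊₁ = ⌊(a₀+mₖ₊₁)/dₖ₊₁⌋:
  k=1: m=22, d=36, a=1
  k=2: m=14, d=9, a=4
  k=3: m=22, d=4, a=11
  k=4: m=22, d=9, a=4
  k=5: m=14, d=36, a=1
  k=6: m=22, d=1, a=44
d=1 and a=2a₀=44 at k=6, so the next step gives (m, d) = (22, 36) again — its k=1 value — and the period has length 6.

[22; 1, 4, 11, 4, 1, 44]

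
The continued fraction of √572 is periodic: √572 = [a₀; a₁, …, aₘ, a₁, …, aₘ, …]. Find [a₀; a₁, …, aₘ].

a₀ = ⌊√572⌋ = 23.
With m₀=0, d₀=1 and mₖ₊₁ = dₖaₖ − mₖ, dₖ₊₁ = (n − mₖ₊₁²)/dₖ, aₖ₊₁ = ⌊(a₀+mₖ₊₁)/dₖ₊₁⌋:
  k=1: m=23, d=43, a=1
  k=2: m=20, d=4, a=10
  k=3: m=20, d=43, a=1
  k=4: m=23, d=1, a=46
d=1 and a=2a₀=46 at k=4, so the next step gives (m, d) = (23, 43) again — its k=1 value — and the period has length 4.

[23; 1, 10, 1, 46]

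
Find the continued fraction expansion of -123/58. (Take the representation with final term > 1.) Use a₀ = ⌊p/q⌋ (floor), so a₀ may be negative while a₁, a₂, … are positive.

-123 = -3×58 + 51
58 = 1×51 + 7
51 = 7×7 + 2
7 = 3×2 + 1
2 = 2×1 + 0  (stop)
So -123/58 = [-3; 1, 7, 3, 2].

[-3; 1, 7, 3, 2]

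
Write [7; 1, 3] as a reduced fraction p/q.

31/4

Fold from the inside: start with 3/1.
  1 + 1/3 = 4/3
  7 + 3/4 = 31/4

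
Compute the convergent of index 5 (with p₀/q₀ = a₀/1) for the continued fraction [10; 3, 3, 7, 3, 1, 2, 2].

Using pₖ = aₖpₖ₋₁ + pₖ₋₂, qₖ = aₖqₖ₋₁ + qₖ₋₂ (with p₋₁=1, p₋₂=0, q₋₁=0, q₋₂=1):
  k=0: a=10, p=10, q=1
  k=1: a=3, p=31, q=3
  k=2: a=3, p=103, q=10
  k=3: a=7, p=752, q=73
  k=4: a=3, p=2359, q=229
  k=5: a=1, p=3111, q=302

3111/302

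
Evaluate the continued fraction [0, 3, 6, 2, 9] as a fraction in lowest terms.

Fold from the inside: start with 9/1.
  2 + 1/9 = 19/9
  6 + 9/19 = 123/19
  3 + 19/123 = 388/123
  0 + 123/388 = 123/388

123/388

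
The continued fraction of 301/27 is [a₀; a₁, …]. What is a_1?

6

301 = 11·27 + 4   →  a_0 = 11
27 = 6·4 + 3   →  a_1 = 6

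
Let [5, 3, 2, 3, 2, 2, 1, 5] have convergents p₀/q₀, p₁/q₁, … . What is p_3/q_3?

127/24

Using pₖ = aₖpₖ₋₁ + pₖ₋₂, qₖ = aₖqₖ₋₁ + qₖ₋₂ (with p₋₁=1, p₋₂=0, q₋₁=0, q₋₂=1):
  k=0: a=5, p=5, q=1
  k=1: a=3, p=16, q=3
  k=2: a=2, p=37, q=7
  k=3: a=3, p=127, q=24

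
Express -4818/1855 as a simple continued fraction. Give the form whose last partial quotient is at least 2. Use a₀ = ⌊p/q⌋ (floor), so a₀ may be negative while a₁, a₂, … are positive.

-4818 = -3*1855 + 747
1855 = 2*747 + 361
747 = 2*361 + 25
361 = 14*25 + 11
25 = 2*11 + 3
11 = 3*3 + 2
3 = 1*2 + 1
2 = 2*1 + 0  (stop)
So -4818/1855 = [-3; 2, 2, 14, 2, 3, 1, 2].

[-3; 2, 2, 14, 2, 3, 1, 2]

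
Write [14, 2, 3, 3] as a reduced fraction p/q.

Fold from the inside: start with 3/1.
  3 + 1/3 = 10/3
  2 + 3/10 = 23/10
  14 + 10/23 = 332/23

332/23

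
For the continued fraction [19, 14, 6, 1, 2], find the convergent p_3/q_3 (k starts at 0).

Using pₖ = aₖpₖ₋₁ + pₖ₋₂, qₖ = aₖqₖ₋₁ + qₖ₋₂ (with p₋₁=1, p₋₂=0, q₋₁=0, q₋₂=1):
  k=0: a=19, p=19, q=1
  k=1: a=14, p=267, q=14
  k=2: a=6, p=1621, q=85
  k=3: a=1, p=1888, q=99

1888/99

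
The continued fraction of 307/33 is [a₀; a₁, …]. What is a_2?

307 = 9·33 + 10   →  a_0 = 9
33 = 3·10 + 3   →  a_1 = 3
10 = 3·3 + 1   →  a_2 = 3

3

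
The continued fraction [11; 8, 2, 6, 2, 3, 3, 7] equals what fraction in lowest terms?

Using pₖ = aₖpₖ₋₁ + pₖ₋₂ and qₖ = aₖqₖ₋₁ + qₖ₋₂:
  k=0: a=11, p=11, q=1
  k=1: a=8, p=89, q=8
  k=2: a=2, p=189, q=17
  k=3: a=6, p=1223, q=110
  k=4: a=2, p=2635, q=237
  k=5: a=3, p=9128, q=821
  k=6: a=3, p=30019, q=2700
  k=7: a=7, p=219261, q=19721

219261/19721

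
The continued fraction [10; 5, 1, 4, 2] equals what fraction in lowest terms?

651/64

Fold from the inside: start with 2/1.
  4 + 1/2 = 9/2
  1 + 2/9 = 11/9
  5 + 9/11 = 64/11
  10 + 11/64 = 651/64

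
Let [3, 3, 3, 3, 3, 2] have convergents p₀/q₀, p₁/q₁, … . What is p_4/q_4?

Using pₖ = aₖpₖ₋₁ + pₖ₋₂, qₖ = aₖqₖ₋₁ + qₖ₋₂ (with p₋₁=1, p₋₂=0, q₋₁=0, q₋₂=1):
  k=0: a=3, p=3, q=1
  k=1: a=3, p=10, q=3
  k=2: a=3, p=33, q=10
  k=3: a=3, p=109, q=33
  k=4: a=3, p=360, q=109

360/109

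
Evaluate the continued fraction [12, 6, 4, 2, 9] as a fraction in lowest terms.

6433/529

Using pₖ = aₖpₖ₋₁ + pₖ₋₂ and qₖ = aₖqₖ₋₁ + qₖ₋₂:
  k=0: a=12, p=12, q=1
  k=1: a=6, p=73, q=6
  k=2: a=4, p=304, q=25
  k=3: a=2, p=681, q=56
  k=4: a=9, p=6433, q=529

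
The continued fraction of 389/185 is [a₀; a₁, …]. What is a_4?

389 = 2·185 + 19   →  a_0 = 2
185 = 9·19 + 14   →  a_1 = 9
19 = 1·14 + 5   →  a_2 = 1
14 = 2·5 + 4   →  a_3 = 2
5 = 1·4 + 1   →  a_4 = 1

1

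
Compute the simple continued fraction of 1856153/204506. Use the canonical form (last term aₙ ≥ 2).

1856153 = 9*204506 + 15599
204506 = 13*15599 + 1719
15599 = 9*1719 + 128
1719 = 13*128 + 55
128 = 2*55 + 18
55 = 3*18 + 1
18 = 18*1 + 0  (stop)
So 1856153/204506 = [9; 13, 9, 13, 2, 3, 18].

[9; 13, 9, 13, 2, 3, 18]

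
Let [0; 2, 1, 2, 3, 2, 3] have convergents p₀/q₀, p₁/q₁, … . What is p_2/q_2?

1/3

Using pₖ = aₖpₖ₋₁ + pₖ₋₂, qₖ = aₖqₖ₋₁ + qₖ₋₂ (with p₋₁=1, p₋₂=0, q₋₁=0, q₋₂=1):
  k=0: a=0, p=0, q=1
  k=1: a=2, p=1, q=2
  k=2: a=1, p=1, q=3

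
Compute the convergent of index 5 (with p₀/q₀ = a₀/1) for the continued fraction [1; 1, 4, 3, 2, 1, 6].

96/53

Using pₖ = aₖpₖ₋₁ + pₖ₋₂, qₖ = aₖqₖ₋₁ + qₖ₋₂ (with p₋₁=1, p₋₂=0, q₋₁=0, q₋₂=1):
  k=0: a=1, p=1, q=1
  k=1: a=1, p=2, q=1
  k=2: a=4, p=9, q=5
  k=3: a=3, p=29, q=16
  k=4: a=2, p=67, q=37
  k=5: a=1, p=96, q=53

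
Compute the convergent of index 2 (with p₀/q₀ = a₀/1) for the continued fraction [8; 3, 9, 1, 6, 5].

Using pₖ = aₖpₖ₋₁ + pₖ₋₂, qₖ = aₖqₖ₋₁ + qₖ₋₂ (with p₋₁=1, p₋₂=0, q₋₁=0, q₋₂=1):
  k=0: a=8, p=8, q=1
  k=1: a=3, p=25, q=3
  k=2: a=9, p=233, q=28

233/28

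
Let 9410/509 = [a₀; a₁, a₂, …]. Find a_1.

9410 = 18·509 + 248   →  a_0 = 18
509 = 2·248 + 13   →  a_1 = 2

2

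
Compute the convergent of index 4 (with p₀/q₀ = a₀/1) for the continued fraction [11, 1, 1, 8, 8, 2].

1591/138

Using pₖ = aₖpₖ₋₁ + pₖ₋₂, qₖ = aₖqₖ₋₁ + qₖ₋₂ (with p₋₁=1, p₋₂=0, q₋₁=0, q₋₂=1):
  k=0: a=11, p=11, q=1
  k=1: a=1, p=12, q=1
  k=2: a=1, p=23, q=2
  k=3: a=8, p=196, q=17
  k=4: a=8, p=1591, q=138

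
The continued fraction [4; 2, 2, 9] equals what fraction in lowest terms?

207/47

Fold from the inside: start with 9/1.
  2 + 1/9 = 19/9
  2 + 9/19 = 47/19
  4 + 19/47 = 207/47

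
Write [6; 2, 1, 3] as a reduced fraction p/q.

70/11

Using pₖ = aₖpₖ₋₁ + pₖ₋₂ and qₖ = aₖqₖ₋₁ + qₖ₋₂:
  k=0: a=6, p=6, q=1
  k=1: a=2, p=13, q=2
  k=2: a=1, p=19, q=3
  k=3: a=3, p=70, q=11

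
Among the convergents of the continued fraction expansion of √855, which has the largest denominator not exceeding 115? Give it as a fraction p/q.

3041/104

√855 = [29; 4, 6, 4, 58, …] (period length 4).
Convergents:
  p_0/q_0 = 29/1
  p_1/q_1 = 117/4
  p_2/q_2 = 731/25
  p_3/q_3 = 3041/104
  p_4/q_4 = 177109/6057
q_3 = 104 ≤ 115 < 6057 = q_4, so the answer is 3041/104.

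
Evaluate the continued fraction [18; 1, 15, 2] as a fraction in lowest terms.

Fold from the inside: start with 2/1.
  15 + 1/2 = 31/2
  1 + 2/31 = 33/31
  18 + 31/33 = 625/33

625/33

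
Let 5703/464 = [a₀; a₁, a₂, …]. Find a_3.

5703 = 12·464 + 135   →  a_0 = 12
464 = 3·135 + 59   →  a_1 = 3
135 = 2·59 + 17   →  a_2 = 2
59 = 3·17 + 8   →  a_3 = 3

3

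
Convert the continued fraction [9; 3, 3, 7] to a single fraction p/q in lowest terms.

Using pₖ = aₖpₖ₋₁ + pₖ₋₂ and qₖ = aₖqₖ₋₁ + qₖ₋₂:
  k=0: a=9, p=9, q=1
  k=1: a=3, p=28, q=3
  k=2: a=3, p=93, q=10
  k=3: a=7, p=679, q=73

679/73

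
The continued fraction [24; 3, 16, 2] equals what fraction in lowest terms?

Fold from the inside: start with 2/1.
  16 + 1/2 = 33/2
  3 + 2/33 = 101/33
  24 + 33/101 = 2457/101

2457/101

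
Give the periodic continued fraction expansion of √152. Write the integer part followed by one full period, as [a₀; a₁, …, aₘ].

[12; 3, 24]

a₀ = ⌊√152⌋ = 12.
With m₀=0, d₀=1 and mₖ₊₁ = dₖaₖ − mₖ, dₖ₊₁ = (n − mₖ₊₁²)/dₖ, aₖ₊₁ = ⌊(a₀+mₖ₊₁)/dₖ₊₁⌋:
  k=1: m=12, d=8, a=3
  k=2: m=12, d=1, a=24
d=1 and a=2a₀=24 at k=2, so the next step gives (m, d) = (12, 8) again — its k=1 value — and the period has length 2.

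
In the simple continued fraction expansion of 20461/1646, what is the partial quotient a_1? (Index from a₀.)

20461 = 12·1646 + 709   →  a_0 = 12
1646 = 2·709 + 228   →  a_1 = 2

2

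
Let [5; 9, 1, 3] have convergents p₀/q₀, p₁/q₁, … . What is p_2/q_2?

Using pₖ = aₖpₖ₋₁ + pₖ₋₂, qₖ = aₖqₖ₋₁ + qₖ₋₂ (with p₋₁=1, p₋₂=0, q₋₁=0, q₋₂=1):
  k=0: a=5, p=5, q=1
  k=1: a=9, p=46, q=9
  k=2: a=1, p=51, q=10

51/10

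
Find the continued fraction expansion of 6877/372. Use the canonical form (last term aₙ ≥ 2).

6877 = 18×372 + 181
372 = 2×181 + 10
181 = 18×10 + 1
10 = 10×1 + 0  (stop)
So 6877/372 = [18; 2, 18, 10].

[18; 2, 18, 10]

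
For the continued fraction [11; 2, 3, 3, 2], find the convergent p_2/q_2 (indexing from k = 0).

Using pₖ = aₖpₖ₋₁ + pₖ₋₂, qₖ = aₖqₖ₋₁ + qₖ₋₂ (with p₋₁=1, p₋₂=0, q₋₁=0, q₋₂=1):
  k=0: a=11, p=11, q=1
  k=1: a=2, p=23, q=2
  k=2: a=3, p=80, q=7

80/7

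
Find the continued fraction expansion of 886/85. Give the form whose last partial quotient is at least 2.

886 = 10·85 + 36
85 = 2·36 + 13
36 = 2·13 + 10
13 = 1·10 + 3
10 = 3·3 + 1
3 = 3·1 + 0  (stop)
So 886/85 = [10; 2, 2, 1, 3, 3].

[10; 2, 2, 1, 3, 3]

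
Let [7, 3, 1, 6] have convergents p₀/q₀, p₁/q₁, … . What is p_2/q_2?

Using pₖ = aₖpₖ₋₁ + pₖ₋₂, qₖ = aₖqₖ₋₁ + qₖ₋₂ (with p₋₁=1, p₋₂=0, q₋₁=0, q₋₂=1):
  k=0: a=7, p=7, q=1
  k=1: a=3, p=22, q=3
  k=2: a=1, p=29, q=4

29/4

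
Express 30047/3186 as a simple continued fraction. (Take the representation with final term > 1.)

[9; 2, 3, 8, 3, 3, 5]

30047 = 9×3186 + 1373
3186 = 2×1373 + 440
1373 = 3×440 + 53
440 = 8×53 + 16
53 = 3×16 + 5
16 = 3×5 + 1
5 = 5×1 + 0  (stop)
So 30047/3186 = [9; 2, 3, 8, 3, 3, 5].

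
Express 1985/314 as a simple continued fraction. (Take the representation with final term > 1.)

[6; 3, 9, 5, 2]

1985 = 6×314 + 101
314 = 3×101 + 11
101 = 9×11 + 2
11 = 5×2 + 1
2 = 2×1 + 0  (stop)
So 1985/314 = [6; 3, 9, 5, 2].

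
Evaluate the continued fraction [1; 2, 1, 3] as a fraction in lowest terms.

Using pₖ = aₖpₖ₋₁ + pₖ₋₂ and qₖ = aₖqₖ₋₁ + qₖ₋₂:
  k=0: a=1, p=1, q=1
  k=1: a=2, p=3, q=2
  k=2: a=1, p=4, q=3
  k=3: a=3, p=15, q=11

15/11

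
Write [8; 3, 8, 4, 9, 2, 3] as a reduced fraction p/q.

58018/6973

Fold from the inside: start with 3/1.
  2 + 1/3 = 7/3
  9 + 3/7 = 66/7
  4 + 7/66 = 271/66
  8 + 66/271 = 2234/271
  3 + 271/2234 = 6973/2234
  8 + 2234/6973 = 58018/6973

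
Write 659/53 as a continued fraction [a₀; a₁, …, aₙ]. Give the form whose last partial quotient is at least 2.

659 = 12·53 + 23
53 = 2·23 + 7
23 = 3·7 + 2
7 = 3·2 + 1
2 = 2·1 + 0  (stop)
So 659/53 = [12; 2, 3, 3, 2].

[12; 2, 3, 3, 2]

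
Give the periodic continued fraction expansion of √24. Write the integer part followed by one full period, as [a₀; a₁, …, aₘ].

a₀ = ⌊√24⌋ = 4.

[4; 1, 8]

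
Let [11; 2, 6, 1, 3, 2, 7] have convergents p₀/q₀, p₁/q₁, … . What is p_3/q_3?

172/15

Using pₖ = aₖpₖ₋₁ + pₖ₋₂, qₖ = aₖqₖ₋₁ + qₖ₋₂ (with p₋₁=1, p₋₂=0, q₋₁=0, q₋₂=1):
  k=0: a=11, p=11, q=1
  k=1: a=2, p=23, q=2
  k=2: a=6, p=149, q=13
  k=3: a=1, p=172, q=15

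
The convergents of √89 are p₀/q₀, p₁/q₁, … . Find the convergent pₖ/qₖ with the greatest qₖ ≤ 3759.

18934/2007

√89 = [9; 2, 3, 3, 2, 18, …] (period length 5).
Convergents:
  p_0/q_0 = 9/1
  p_1/q_1 = 19/2
  p_2/q_2 = 66/7
  p_3/q_3 = 217/23
  p_4/q_4 = 500/53
  p_5/q_5 = 9217/977
  p_6/q_6 = 18934/2007
  p_7/q_7 = 66019/6998
q_6 = 2007 ≤ 3759 < 6998 = q_7, so the answer is 18934/2007.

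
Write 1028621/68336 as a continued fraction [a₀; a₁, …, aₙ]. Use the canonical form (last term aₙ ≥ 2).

1028621 = 15*68336 + 3581
68336 = 19*3581 + 297
3581 = 12*297 + 17
297 = 17*17 + 8
17 = 2*8 + 1
8 = 8*1 + 0  (stop)
So 1028621/68336 = [15; 19, 12, 17, 2, 8].

[15; 19, 12, 17, 2, 8]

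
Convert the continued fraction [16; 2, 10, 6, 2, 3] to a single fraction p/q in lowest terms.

Using pₖ = aₖpₖ₋₁ + pₖ₋₂ and qₖ = aₖqₖ₋₁ + qₖ₋₂:
  k=0: a=16, p=16, q=1
  k=1: a=2, p=33, q=2
  k=2: a=10, p=346, q=21
  k=3: a=6, p=2109, q=128
  k=4: a=2, p=4564, q=277
  k=5: a=3, p=15801, q=959

15801/959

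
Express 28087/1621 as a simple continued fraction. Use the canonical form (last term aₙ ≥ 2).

28087 = 17*1621 + 530
1621 = 3*530 + 31
530 = 17*31 + 3
31 = 10*3 + 1
3 = 3*1 + 0  (stop)
So 28087/1621 = [17; 3, 17, 10, 3].

[17; 3, 17, 10, 3]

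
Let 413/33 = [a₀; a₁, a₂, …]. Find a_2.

413 = 12·33 + 17   →  a_0 = 12
33 = 1·17 + 16   →  a_1 = 1
17 = 1·16 + 1   →  a_2 = 1

1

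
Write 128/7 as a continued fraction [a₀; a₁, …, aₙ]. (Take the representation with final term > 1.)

128 = 18·7 + 2
7 = 3·2 + 1
2 = 2·1 + 0  (stop)
So 128/7 = [18; 3, 2].

[18; 3, 2]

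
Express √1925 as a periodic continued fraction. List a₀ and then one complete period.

[43; 1, 6, 1, 86]

a₀ = ⌊√1925⌋ = 43.
With m₀=0, d₀=1 and mₖ₊₁ = dₖaₖ − mₖ, dₖ₊₁ = (n − mₖ₊₁²)/dₖ, aₖ₊₁ = ⌊(a₀+mₖ₊₁)/dₖ₊₁⌋:
  k=1: m=43, d=76, a=1
  k=2: m=33, d=11, a=6
  k=3: m=33, d=76, a=1
  k=4: m=43, d=1, a=86
d=1 and a=2a₀=86 at k=4, so the next step gives (m, d) = (43, 76) again — its k=1 value — and the period has length 4.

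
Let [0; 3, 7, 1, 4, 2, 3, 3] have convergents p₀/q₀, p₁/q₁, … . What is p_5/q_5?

86/269

Using pₖ = aₖpₖ₋₁ + pₖ₋₂, qₖ = aₖqₖ₋₁ + qₖ₋₂ (with p₋₁=1, p₋₂=0, q₋₁=0, q₋₂=1):
  k=0: a=0, p=0, q=1
  k=1: a=3, p=1, q=3
  k=2: a=7, p=7, q=22
  k=3: a=1, p=8, q=25
  k=4: a=4, p=39, q=122
  k=5: a=2, p=86, q=269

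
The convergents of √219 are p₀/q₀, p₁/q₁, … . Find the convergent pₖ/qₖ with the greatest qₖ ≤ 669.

√219 = [14; 1, 3, 1, 28, …] (period length 4).
Convergents:
  p_0/q_0 = 14/1
  p_1/q_1 = 15/1
  p_2/q_2 = 59/4
  p_3/q_3 = 74/5
  p_4/q_4 = 2131/144
  p_5/q_5 = 2205/149
  p_6/q_6 = 8746/591
  p_7/q_7 = 10951/740
q_6 = 591 ≤ 669 < 740 = q_7, so the answer is 8746/591.

8746/591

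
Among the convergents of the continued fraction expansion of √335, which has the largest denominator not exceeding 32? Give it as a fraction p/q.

183/10

√335 = [18; 3, 3, 3, 36, …] (period length 4).
Convergents:
  p_0/q_0 = 18/1
  p_1/q_1 = 55/3
  p_2/q_2 = 183/10
  p_3/q_3 = 604/33
q_2 = 10 ≤ 32 < 33 = q_3, so the answer is 183/10.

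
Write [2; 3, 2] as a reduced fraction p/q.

Fold from the inside: start with 2/1.
  3 + 1/2 = 7/2
  2 + 2/7 = 16/7

16/7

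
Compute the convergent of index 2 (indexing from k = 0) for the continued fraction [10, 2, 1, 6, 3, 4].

31/3

Using pₖ = aₖpₖ₋₁ + pₖ₋₂, qₖ = aₖqₖ₋₁ + qₖ₋₂ (with p₋₁=1, p₋₂=0, q₋₁=0, q₋₂=1):
  k=0: a=10, p=10, q=1
  k=1: a=2, p=21, q=2
  k=2: a=1, p=31, q=3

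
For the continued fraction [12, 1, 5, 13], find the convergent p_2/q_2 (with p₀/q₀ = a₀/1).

77/6

Using pₖ = aₖpₖ₋₁ + pₖ₋₂, qₖ = aₖqₖ₋₁ + qₖ₋₂ (with p₋₁=1, p₋₂=0, q₋₁=0, q₋₂=1):
  k=0: a=12, p=12, q=1
  k=1: a=1, p=13, q=1
  k=2: a=5, p=77, q=6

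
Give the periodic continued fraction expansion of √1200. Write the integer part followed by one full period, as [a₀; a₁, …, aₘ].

[34; 1, 1, 1, 3, 1, 1, 1, 68]

a₀ = ⌊√1200⌋ = 34.
With m₀=0, d₀=1 and mₖ₊₁ = dₖaₖ − mₖ, dₖ₊₁ = (n − mₖ₊₁²)/dₖ, aₖ₊₁ = ⌊(a₀+mₖ₊₁)/dₖ₊₁⌋:
  k=1: m=34, d=44, a=1
  k=2: m=10, d=25, a=1
  k=3: m=15, d=39, a=1
  k=4: m=24, d=16, a=3
  k=5: m=24, d=39, a=1
  k=6: m=15, d=25, a=1
  k=7: m=10, d=44, a=1
  k=8: m=34, d=1, a=68
d=1 and a=2a₀=68 at k=8, so the next step gives (m, d) = (34, 44) again — its k=1 value — and the period has length 8.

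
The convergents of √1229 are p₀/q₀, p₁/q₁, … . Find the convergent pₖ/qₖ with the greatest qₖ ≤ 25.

631/18

√1229 = [35; 17, 1, 1, 17, 70, …] (period length 5).
Convergents:
  p_0/q_0 = 35/1
  p_1/q_1 = 596/17
  p_2/q_2 = 631/18
  p_3/q_3 = 1227/35
q_2 = 18 ≤ 25 < 35 = q_3, so the answer is 631/18.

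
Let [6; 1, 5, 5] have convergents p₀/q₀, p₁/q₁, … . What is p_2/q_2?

41/6

Using pₖ = aₖpₖ₋₁ + pₖ₋₂, qₖ = aₖqₖ₋₁ + qₖ₋₂ (with p₋₁=1, p₋₂=0, q₋₁=0, q₋₂=1):
  k=0: a=6, p=6, q=1
  k=1: a=1, p=7, q=1
  k=2: a=5, p=41, q=6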